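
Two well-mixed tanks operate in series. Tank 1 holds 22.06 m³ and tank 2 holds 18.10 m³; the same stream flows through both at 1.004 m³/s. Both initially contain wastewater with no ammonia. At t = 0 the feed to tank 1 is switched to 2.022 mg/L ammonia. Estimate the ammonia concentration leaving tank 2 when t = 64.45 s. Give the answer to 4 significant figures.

1.681 mg/L

Each tank obeys Vᵢ dCᵢ/dt = Q(Cᵢ₋₁ − Cᵢ), so τᵢ = Vᵢ/Q.
τ₁ = 22.06/1.004 = 21.9721 s; τ₂ = 18.10/1.004 = 18.0279 s.
Tank 1: C₁ = C_in(1 − e^(−t/τ₁)). Tank 2 (τ₁ ≠ τ₂): C₂ = C_in[1 − (τ₁ e^(−t/τ₁) − τ₂ e^(−t/τ₂))/(τ₁ − τ₂)].
At t = 64.45: e^(−t/τ₁) = 0.0532230, e^(−t/τ₂) = 0.0280150.
C₂ = 2.022·[1 − (21.9721·0.0532230 − 18.0279·0.0280150)/(3.94422)] = 2.022·0.831558 = 1.68141 mg/L.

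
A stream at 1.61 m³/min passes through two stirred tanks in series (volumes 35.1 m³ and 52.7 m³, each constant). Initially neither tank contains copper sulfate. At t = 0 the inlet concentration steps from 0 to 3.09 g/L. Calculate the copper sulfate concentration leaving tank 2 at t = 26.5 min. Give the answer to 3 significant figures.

0.800 g/L

Time constants: τᵢ = Vᵢ/Q for each well-mixed tank.
τ₁ = 35.1/1.61 = 21.801 min; τ₂ = 52.7/1.61 = 32.733 min.
Tank 1: C₁ = C_in(1 − e^(−t/τ₁)). Tank 2 (τ₁ ≠ τ₂): C₂ = C_in[1 − (τ₁ e^(−t/τ₁) − τ₂ e^(−t/τ₂))/(τ₁ − τ₂)].
At t = 26.5: e^(−t/τ₁) = 0.29655, e^(−t/τ₂) = 0.44504.
C₂ = 3.09·[1 − (21.801·0.29655 − 32.733·0.44504)/(-10.932)] = 3.09·0.25882 = 0.79975 g/L.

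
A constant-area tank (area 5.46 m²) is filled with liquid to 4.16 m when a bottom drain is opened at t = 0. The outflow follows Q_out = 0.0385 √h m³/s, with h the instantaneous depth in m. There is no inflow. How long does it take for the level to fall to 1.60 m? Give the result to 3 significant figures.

Mass balance (ρ constant): A dh/dt = −0.0385 √h.
Separate and integrate: 2(√h − √h₀) = −(0.0385/A) t.
t = 2A(√h₀ − √h)/0.0385 = 2·5.46·(√4.16 − √1.60)/0.0385
  = 10.920 × (2.0396 − 1.2649) / 0.0385 = 219.73 s.

220 s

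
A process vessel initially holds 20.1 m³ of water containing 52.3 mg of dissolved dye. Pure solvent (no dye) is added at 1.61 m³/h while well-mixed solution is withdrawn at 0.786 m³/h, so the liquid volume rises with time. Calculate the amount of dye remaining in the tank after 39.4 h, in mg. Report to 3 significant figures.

20.9 mg

Total volume: dV/dt = Q_in − Q_out = 0.82400 m³/h, so V(t) = 20.1 + 0.82400 t and V(39.4) = 52.566 m³.
No dye enters, so dm/dt = −Q_out · (m/V).
Separate: dm/m = −Q_out dt/V(t) ⇒ ln(m/m₀) = −(Q_out/(Q_in−Q_out)) ln(V/V₀).
m = m₀ (V₀/V)^(Q_out/(Q_in−Q_out)) = 52.3 × (20.1/52.566)^(0.95388) = 20.905 mg.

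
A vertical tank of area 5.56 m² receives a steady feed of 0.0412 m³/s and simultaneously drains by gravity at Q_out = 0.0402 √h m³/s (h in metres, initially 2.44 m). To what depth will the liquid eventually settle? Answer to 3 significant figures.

A dh/dt = Q_in − 0.0402 √h. Steady state requires inflow = outflow:
Q_in = 0.0402 √h_ss ⇒ √h_ss = 0.0412/0.0402 = 1.0249.
h_ss = 1.0249² = 1.0504 m. (Since h₀ = 2.44 m > h_ss, the level will fall toward this value.)

1.05 m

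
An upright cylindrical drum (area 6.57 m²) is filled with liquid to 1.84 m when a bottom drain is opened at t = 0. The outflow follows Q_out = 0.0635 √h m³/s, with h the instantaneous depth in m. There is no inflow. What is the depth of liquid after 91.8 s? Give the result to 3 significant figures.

0.833 m

A dh/dt = −Q_out = −0.0635 √h.
∫ h^(−1/2) dh = −(0.0635/A) ∫ dt, giving 2√h = 2√h₀ − (0.0635/A) t.
√h = √1.84 − 0.0635·91.8/(2·6.57) = 1.3565 − 0.44363 = 0.91284.
h = 0.91284² = 0.83327 m.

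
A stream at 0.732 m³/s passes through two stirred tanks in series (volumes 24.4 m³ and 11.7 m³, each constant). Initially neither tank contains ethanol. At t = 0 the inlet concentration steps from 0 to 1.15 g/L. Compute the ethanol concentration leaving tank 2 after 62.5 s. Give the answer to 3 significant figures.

0.832 g/L

Species balance on tank i: dCᵢ/dt = (Cᵢ₋₁ − Cᵢ)/τᵢ with τᵢ = Vᵢ/Q.
τ₁ = 24.4/0.732 = 33.333 s; τ₂ = 11.7/0.732 = 15.984 s.
Tank 1: C₁ = C_in(1 − e^(−t/τ₁)). Tank 2 (τ₁ ≠ τ₂): C₂ = C_in[1 − (τ₁ e^(−t/τ₁) − τ₂ e^(−t/τ₂))/(τ₁ − τ₂)].
At t = 62.5: e^(−t/τ₁) = 0.15335, e^(−t/τ₂) = 0.020035.
C₂ = 1.15·[1 − (33.333·0.15335 − 15.984·0.020035)/(17.350)] = 1.15·0.72382 = 0.83240 g/L.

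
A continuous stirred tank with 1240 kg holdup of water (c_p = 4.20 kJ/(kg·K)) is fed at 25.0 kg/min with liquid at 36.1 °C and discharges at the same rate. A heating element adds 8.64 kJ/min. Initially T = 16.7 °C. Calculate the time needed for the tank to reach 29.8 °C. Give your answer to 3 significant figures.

Unsteady energy balance on the tank contents: M c_p dT/dt = ṁ c_p (T_in − T) + 8.64.
τ = M/ṁ = 49.600 min; T_ss = T_in + Q̇/(ṁ c_p) = 36.182 °C.
T(t) = T_ss + (T₀ − T_ss) e^(−t/τ). Set T = 29.8:
e^(−t/τ) = (29.8 − 36.182)/(16.7 − 36.182) = 0.32759
t = −49.600 · ln(0.32759) = 55.353 min.

55.4 min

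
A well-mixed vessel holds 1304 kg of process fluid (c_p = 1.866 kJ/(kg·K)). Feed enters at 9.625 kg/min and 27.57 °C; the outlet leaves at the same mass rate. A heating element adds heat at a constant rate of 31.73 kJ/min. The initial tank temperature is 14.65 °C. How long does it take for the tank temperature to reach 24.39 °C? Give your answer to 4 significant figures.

147.4 min

Heat balance on the well-mixed liquid: M c_p dT/dt = ṁ c_p (T_in − T) + 31.73.
τ = M/ṁ = 135.481 min; T_ss = T_in + Q̇/(ṁ c_p) = 29.3367 °C.
T(t) = T_ss + (T₀ − T_ss) e^(−t/τ). Set T = 24.39:
e^(−t/τ) = (24.39 − 29.3367)/(14.65 − 29.3367) = 0.336814
t = −135.481 · ln(0.336814) = 147.433 min.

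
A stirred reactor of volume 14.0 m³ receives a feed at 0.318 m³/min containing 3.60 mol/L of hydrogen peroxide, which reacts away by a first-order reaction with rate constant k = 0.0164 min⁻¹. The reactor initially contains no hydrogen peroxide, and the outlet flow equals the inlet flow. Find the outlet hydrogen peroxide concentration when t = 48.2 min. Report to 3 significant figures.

1.77 mol/L

Accumulation = in − out − consumed: V dC/dt = Q C_in − Q C − k V C.
This is linear with rate a = Q/V + k = 0.039114 min⁻¹.
C_ss = Q C_in/(Q + kV) = 2.0906 mol/L; C(t) = C_ss + (C₀ − C_ss) e^(−a t).
C(48.2) = 2.0906 + (-2.0906)·e^(−0.039114·48.2) = 2.0906 + (-2.0906)·0.15178 = 1.7733 mol/L.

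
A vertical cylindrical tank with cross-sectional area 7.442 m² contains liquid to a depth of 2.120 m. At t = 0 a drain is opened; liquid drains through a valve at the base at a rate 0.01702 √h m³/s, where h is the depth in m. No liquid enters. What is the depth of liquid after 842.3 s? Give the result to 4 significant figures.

A dh/dt = −Q_out = −0.01702 √h.
This is separable: 2 d(√h)/dt = −0.01702/A, so √h = √h₀ − (0.01702/(2A)) t.
√h = √2.120 − 0.01702·842.3/(2·7.442) = 1.45602 − 0.963178 = 0.492844.
h = 0.492844² = 0.242895 m.

0.2429 m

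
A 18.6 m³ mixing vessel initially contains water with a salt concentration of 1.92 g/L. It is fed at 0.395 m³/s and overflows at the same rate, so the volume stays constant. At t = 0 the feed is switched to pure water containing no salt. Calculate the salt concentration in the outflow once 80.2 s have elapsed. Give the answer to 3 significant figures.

0.350 g/L

Species balance on the tank: V dC/dt = Q(C_in − C).
Time constant τ = V/Q = 18.6/0.395 = 47.089 s.
Solution: C(t) = C_in + (C₀ − C_in) e^(−t/τ).
C(80.2) = 0 + (1.92 − 0)·e^(−80.2/47.089) = 0 + (1.9200)·0.18210 = 0.34964 g/L.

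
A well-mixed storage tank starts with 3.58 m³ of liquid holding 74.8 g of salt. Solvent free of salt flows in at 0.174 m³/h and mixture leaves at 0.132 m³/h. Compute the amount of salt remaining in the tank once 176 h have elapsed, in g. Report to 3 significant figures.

2.21 g

Let m(t) be the amount of salt. Volume: V(t) = V₀ + (Q_in − Q_out) t = 3.58 + 0.042000 t; V(176) = 10.972 m³.
Solute balance: dm/dt = 0 − Q_out C = −Q_out m/V(t).
Separate: dm/m = −Q_out dt/V(t) ⇒ ln(m/m₀) = −(Q_out/(Q_in−Q_out)) ln(V/V₀).
m = m₀ (V₀/V)^(Q_out/(Q_in−Q_out)) = 74.8 × (3.58/10.972)^(3.1429) = 2.2142 g.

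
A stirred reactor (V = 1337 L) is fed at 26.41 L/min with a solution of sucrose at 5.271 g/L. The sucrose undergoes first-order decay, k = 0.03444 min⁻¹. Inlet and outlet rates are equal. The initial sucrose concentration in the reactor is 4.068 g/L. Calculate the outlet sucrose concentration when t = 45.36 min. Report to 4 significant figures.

Species balance: V dC/dt = Q C_in − Q C − k V C.
This is linear with rate a = Q/V + k = 0.0541932 min⁻¹.
C_ss = Q C_in/(Q + kV) = 1.92126 g/L; C(t) = C_ss + (C₀ − C_ss) e^(−a t).
C(45.36) = 1.92126 + (2.14674)·e^(−0.0541932·45.36) = 1.92126 + (2.14674)·0.0855887 = 2.10499 g/L.

2.105 g/L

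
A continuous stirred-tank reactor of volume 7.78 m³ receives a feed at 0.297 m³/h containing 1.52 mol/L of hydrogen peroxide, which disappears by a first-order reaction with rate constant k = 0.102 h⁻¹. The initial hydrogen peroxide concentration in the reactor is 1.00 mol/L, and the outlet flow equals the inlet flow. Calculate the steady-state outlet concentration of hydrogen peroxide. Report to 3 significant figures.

Species balance: V dC/dt = Q C_in − Q C − k V C.
At steady state: 0 = Q C_in − (Q + kV) C_ss, so C_ss = Q C_in/(Q + kV).
C_ss = 0.297·1.52/(0.297 + 0.102·7.78) = 0.45144/1.0906 = 0.41395 mol/L.

0.414 mol/L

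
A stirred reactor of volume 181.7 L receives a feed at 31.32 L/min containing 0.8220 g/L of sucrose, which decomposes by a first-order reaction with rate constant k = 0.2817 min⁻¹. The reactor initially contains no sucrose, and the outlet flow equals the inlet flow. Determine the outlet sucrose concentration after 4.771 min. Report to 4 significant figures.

0.2763 g/L

Species balance: V dC/dt = Q C_in − Q C − k V C.
dC/dt = (Q/V) C_in − (Q/V + k) C; effective rate a = Q/V + k = 0.172372 + 0.2817 = 0.454072 min⁻¹.
C_ss = Q C_in/(Q + kV) = 0.312043 g/L; C(t) = C_ss + (C₀ − C_ss) e^(−a t).
C(4.771) = 0.312043 + (-0.312043)·e^(−0.454072·4.771) = 0.312043 + (-0.312043)·0.114592 = 0.276285 g/L.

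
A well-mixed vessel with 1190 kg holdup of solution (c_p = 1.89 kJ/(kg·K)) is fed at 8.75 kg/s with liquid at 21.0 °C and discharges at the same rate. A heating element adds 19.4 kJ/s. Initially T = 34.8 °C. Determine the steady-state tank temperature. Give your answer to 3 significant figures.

22.2 °C

M c_p dT/dt = ṁ c_p (T_in − T) + Q̇.
At steady state dT/dt = 0 ⇒ T_ss = T_in + Q̇/(ṁ c_p) = 21.0 + 19.4/(8.75·1.89) = 22.173 °C.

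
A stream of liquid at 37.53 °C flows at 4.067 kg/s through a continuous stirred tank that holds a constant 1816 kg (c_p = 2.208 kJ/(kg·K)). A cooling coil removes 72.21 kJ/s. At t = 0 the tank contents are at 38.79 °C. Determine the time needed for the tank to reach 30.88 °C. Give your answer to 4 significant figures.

848.4 s

M c_p dT/dt = ṁ c_p (T_in − T) − Q̇.
τ = M/ṁ = 446.521 s; T_ss = T_in − Q̇/(ṁ c_p) = 29.4887 °C.
T(t) = T_ss + (T₀ − T_ss) e^(−t/τ). Set T = 30.88:
e^(−t/τ) = (30.88 − 29.4887)/(38.79 − 29.4887) = 0.149578
t = −446.521 · ln(0.149578) = 848.363 s.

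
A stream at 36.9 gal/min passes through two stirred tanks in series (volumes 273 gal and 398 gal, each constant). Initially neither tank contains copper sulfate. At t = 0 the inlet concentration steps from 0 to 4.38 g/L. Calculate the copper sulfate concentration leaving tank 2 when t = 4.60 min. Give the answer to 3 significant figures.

0.413 g/L

Time constants: τᵢ = Vᵢ/Q for each well-mixed tank.
τ₁ = 273/36.9 = 7.3984 min; τ₂ = 398/36.9 = 10.786 min.
Solving the cascade with C₁(0)=C₂(0)=0 gives C₂(t) = C_in[1 − (τ₁ e^(−t/τ₁) − τ₂ e^(−t/τ₂))/(τ₁ − τ₂)].
At t = 4.60: e^(−t/τ₁) = 0.53700, e^(−t/τ₂) = 0.65280.
C₂ = 4.38·[1 − (7.3984·0.53700 − 10.786·0.65280)/(-3.3875)] = 4.38·0.094287 = 0.41298 g/L.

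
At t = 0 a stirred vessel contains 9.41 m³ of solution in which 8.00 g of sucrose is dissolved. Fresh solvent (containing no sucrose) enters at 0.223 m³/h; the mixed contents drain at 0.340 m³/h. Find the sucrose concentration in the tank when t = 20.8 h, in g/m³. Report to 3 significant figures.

0.481 g/m³

Total volume: dV/dt = Q_in − Q_out = -0.11700 m³/h, so V(t) = 9.41 − 0.11700 t and V(20.8) = 6.9764 m³.
No sucrose enters, so dm/dt = −Q_out · (m/V).
dm/m = −Q_out dt/(V₀ − 0.11700 t); integrating gives ln(m/m₀) = −(Q_out/(Q_in−Q_out)) ln(V/V₀).
m = m₀ (V₀/V)^(Q_out/(Q_in−Q_out)) = 8.00 × (9.41/6.9764)^(-2.9060) = 3.3530 g.
C = m/V = 3.3530/6.9764 = 0.48062 g/m³.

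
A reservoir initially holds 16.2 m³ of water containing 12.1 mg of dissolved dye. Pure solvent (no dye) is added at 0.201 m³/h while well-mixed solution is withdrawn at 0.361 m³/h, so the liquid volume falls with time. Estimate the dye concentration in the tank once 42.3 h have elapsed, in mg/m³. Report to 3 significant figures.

Let m(t) be the amount of dye. Volume: V(t) = V₀ + (Q_in − Q_out) t = 16.2 − 0.16000 t; V(42.3) = 9.4320 m³.
Species balance (pure solvent in): dm/dt = −Q_out · m/V(t).
Separate: dm/m = −Q_out dt/V(t) ⇒ ln(m/m₀) = −(Q_out/(Q_in−Q_out)) ln(V/V₀).
m = m₀ (V₀/V)^(Q_out/(Q_in−Q_out)) = 12.1 × (16.2/9.4320)^(-2.2563) = 3.5708 mg.
C = m/V = 3.5708/9.4320 = 0.37858 mg/m³.

0.379 mg/m³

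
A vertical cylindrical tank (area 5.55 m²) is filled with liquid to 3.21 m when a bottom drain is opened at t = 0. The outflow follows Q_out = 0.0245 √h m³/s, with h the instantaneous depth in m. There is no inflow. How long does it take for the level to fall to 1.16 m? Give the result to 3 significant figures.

324 s

A dh/dt = −Q_out = −0.0245 √h.
∫ h^(−1/2) dh = −(0.0245/A) ∫ dt, giving 2√h = 2√h₀ − (0.0245/A) t.
t = 2A(√h₀ − √h)/0.0245 = 2·5.55·(√3.21 − √1.16)/0.0245
  = 11.100 × (1.7916 − 1.0770) / 0.0245 = 323.76 s.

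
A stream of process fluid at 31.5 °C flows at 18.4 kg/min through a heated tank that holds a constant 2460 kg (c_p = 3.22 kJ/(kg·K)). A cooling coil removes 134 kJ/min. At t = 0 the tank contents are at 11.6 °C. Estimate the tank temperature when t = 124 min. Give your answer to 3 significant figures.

Unsteady energy balance on the tank contents: M c_p dT/dt = ṁ c_p (T_in − T) − 134.
τ = M/ṁ = 133.70 min; T_ss = T_in − Q̇/(ṁ c_p) = 31.5 − 134/(18.4·3.22) = 29.238 °C.
Solution: T(t) = T_ss + (T₀ − T_ss) e^(−t/τ).
T(124) = 29.238 + (-17.638)·e^(−124/133.70) = 29.238 + (-17.638)·0.39555 = 22.261 °C.

22.3 °C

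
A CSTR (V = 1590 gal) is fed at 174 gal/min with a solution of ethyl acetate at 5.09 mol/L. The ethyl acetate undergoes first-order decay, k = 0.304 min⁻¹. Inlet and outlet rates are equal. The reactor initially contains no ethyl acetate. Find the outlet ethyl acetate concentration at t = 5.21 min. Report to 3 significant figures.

1.19 mol/L

Species balance: V dC/dt = Q C_in − Q C − k V C.
This is linear with rate a = Q/V + k = 0.41343 min⁻¹.
C_ss = Q C_in/(Q + kV) = 1.3473 mol/L; C(t) = C_ss + (C₀ − C_ss) e^(−a t).
C(5.21) = 1.3473 + (-1.3473)·e^(−0.41343·5.21) = 1.3473 + (-1.3473)·0.11602 = 1.1910 mol/L.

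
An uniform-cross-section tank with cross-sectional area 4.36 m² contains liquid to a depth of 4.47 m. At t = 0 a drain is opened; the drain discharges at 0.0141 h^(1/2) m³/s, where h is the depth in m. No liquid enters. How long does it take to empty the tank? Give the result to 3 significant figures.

Unsteady balance on liquid volume: A dh/dt = −0.0141 √h.
∫ h^(−1/2) dh = −(0.0141/A) ∫ dt, giving 2√h = 2√h₀ − (0.0141/A) t.
Set h = 0: 2√h₀ = (0.0141/A) t_empty ⇒ t_empty = 2A√h₀/0.0141.
t_empty = 2·4.36·√4.47/0.0141 = 8.7200·2.1142/0.0141 = 1307.5 s.

1310 s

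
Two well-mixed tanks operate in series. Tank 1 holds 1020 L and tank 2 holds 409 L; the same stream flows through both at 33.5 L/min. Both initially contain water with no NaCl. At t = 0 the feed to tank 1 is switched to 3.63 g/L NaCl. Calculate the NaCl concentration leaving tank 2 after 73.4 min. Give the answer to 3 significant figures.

Species balance on tank i: dCᵢ/dt = (Cᵢ₋₁ − Cᵢ)/τᵢ with τᵢ = Vᵢ/Q.
τ₁ = 1020/33.5 = 30.448 min; τ₂ = 409/33.5 = 12.209 min.
Tank 1: C₁ = C_in(1 − e^(−t/τ₁)). Tank 2 (τ₁ ≠ τ₂): C₂ = C_in[1 − (τ₁ e^(−t/τ₁) − τ₂ e^(−t/τ₂))/(τ₁ − τ₂)].
At t = 73.4: e^(−t/τ₁) = 0.089754, e^(−t/τ₂) = 0.0024492.
C₂ = 3.63·[1 − (30.448·0.089754 − 12.209·0.0024492)/(18.239)] = 3.63·0.85181 = 3.0921 g/L.

3.09 g/L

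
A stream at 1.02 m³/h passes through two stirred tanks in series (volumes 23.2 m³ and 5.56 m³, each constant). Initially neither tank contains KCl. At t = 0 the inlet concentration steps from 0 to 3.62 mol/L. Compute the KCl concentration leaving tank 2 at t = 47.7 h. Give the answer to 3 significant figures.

Time constants: τᵢ = Vᵢ/Q for each well-mixed tank.
τ₁ = 23.2/1.02 = 22.745 h; τ₂ = 5.56/1.02 = 5.4510 h.
Solving the cascade with C₁(0)=C₂(0)=0 gives C₂(t) = C_in[1 − (τ₁ e^(−t/τ₁) − τ₂ e^(−t/τ₂))/(τ₁ − τ₂)].
At t = 47.7: e^(−t/τ₁) = 0.12281, e^(−t/τ₂) = 0.00015835.
C₂ = 3.62·[1 − (22.745·0.12281 − 5.4510·0.00015835)/(17.294)] = 3.62·0.83854 = 3.0355 mol/L.

3.04 mol/L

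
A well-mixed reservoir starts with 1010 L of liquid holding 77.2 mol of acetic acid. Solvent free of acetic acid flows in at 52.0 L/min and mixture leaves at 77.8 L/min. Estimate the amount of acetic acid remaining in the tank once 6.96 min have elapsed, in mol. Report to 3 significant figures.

Let m(t) be the amount of acetic acid. Volume: V(t) = V₀ + (Q_in − Q_out) t = 1010 − 25.800 t; V(6.96) = 830.43 L.
Solute balance: dm/dt = 0 − Q_out C = −Q_out m/V(t).
dm/m = −Q_out dt/(V₀ − 25.800 t); integrating gives ln(m/m₀) = −(Q_out/(Q_in−Q_out)) ln(V/V₀).
m = m₀ (V₀/V)^(Q_out/(Q_in−Q_out)) = 77.2 × (1010/830.43)^(-3.0155) = 42.781 mol.

42.8 mol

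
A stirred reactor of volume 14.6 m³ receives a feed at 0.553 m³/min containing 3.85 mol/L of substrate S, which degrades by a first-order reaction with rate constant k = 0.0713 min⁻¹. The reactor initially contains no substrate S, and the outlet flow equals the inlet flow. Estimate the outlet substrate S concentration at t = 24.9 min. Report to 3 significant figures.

1.25 mol/L

V dC/dt = Q(C_in − C) − k V C.
This is linear with rate a = Q/V + k = 0.10918 min⁻¹.
C_ss = Q C_in/(Q + kV) = 1.3357 mol/L; C(t) = C_ss + (C₀ − C_ss) e^(−a t).
C(24.9) = 1.3357 + (-1.3357)·e^(−0.10918·24.9) = 1.3357 + (-1.3357)·0.065974 = 1.2476 mol/L.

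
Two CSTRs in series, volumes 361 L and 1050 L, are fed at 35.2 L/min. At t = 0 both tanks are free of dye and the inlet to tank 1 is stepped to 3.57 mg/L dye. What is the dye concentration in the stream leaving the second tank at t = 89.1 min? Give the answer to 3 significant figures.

Time constants: τᵢ = Vᵢ/Q for each well-mixed tank.
τ₁ = 361/35.2 = 10.256 min; τ₂ = 1050/35.2 = 29.830 min.
Solving the cascade with C₁(0)=C₂(0)=0 gives C₂(t) = C_in[1 − (τ₁ e^(−t/τ₁) − τ₂ e^(−t/τ₂))/(τ₁ − τ₂)].
At t = 89.1: e^(−t/τ₁) = 0.00016862, e^(−t/τ₂) = 0.050440.
C₂ = 3.57·[1 − (10.256·0.00016862 − 29.830·0.050440)/(-19.574)] = 3.57·0.92322 = 3.2959 mg/L.

3.30 mg/L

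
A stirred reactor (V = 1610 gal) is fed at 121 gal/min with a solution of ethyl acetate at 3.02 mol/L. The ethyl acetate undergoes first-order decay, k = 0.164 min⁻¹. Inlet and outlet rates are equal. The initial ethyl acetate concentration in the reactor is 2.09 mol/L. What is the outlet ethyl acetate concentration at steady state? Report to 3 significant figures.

0.949 mol/L

Accumulation = in − out − consumed: V dC/dt = Q C_in − Q C − k V C.
At steady state: 0 = Q C_in − (Q + kV) C_ss, so C_ss = Q C_in/(Q + kV).
C_ss = 121·3.02/(121 + 0.164·1610) = 365.42/385.04 = 0.94904 mol/L.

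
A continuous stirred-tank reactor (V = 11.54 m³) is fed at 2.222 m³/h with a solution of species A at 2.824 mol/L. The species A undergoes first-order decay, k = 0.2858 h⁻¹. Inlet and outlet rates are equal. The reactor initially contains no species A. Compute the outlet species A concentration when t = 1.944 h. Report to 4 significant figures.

V dC/dt = Q(C_in − C) − k V C.
This is linear with rate a = Q/V + k = 0.478348 h⁻¹.
C_ss = Q C_in/(Q + kV) = 1.13674 mol/L; C(t) = C_ss + (C₀ − C_ss) e^(−a t).
C(1.944) = 1.13674 + (-1.13674)·e^(−0.478348·1.944) = 1.13674 + (-1.13674)·0.394590 = 0.688191 mol/L.

0.6882 mol/L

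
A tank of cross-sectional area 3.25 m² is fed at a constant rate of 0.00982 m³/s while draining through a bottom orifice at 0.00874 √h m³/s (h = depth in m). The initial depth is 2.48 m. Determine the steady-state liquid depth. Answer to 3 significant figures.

1.26 m

Level balance: A dh/dt = 0.00982 − 0.00874 √h. Setting dh/dt = 0:
Q_in = 0.00874 √h_ss ⇒ √h_ss = 0.00982/0.00874 = 1.1236.
h_ss = 1.1236² = 1.2624 m. (Since h₀ = 2.48 m > h_ss, the level will fall toward this value.)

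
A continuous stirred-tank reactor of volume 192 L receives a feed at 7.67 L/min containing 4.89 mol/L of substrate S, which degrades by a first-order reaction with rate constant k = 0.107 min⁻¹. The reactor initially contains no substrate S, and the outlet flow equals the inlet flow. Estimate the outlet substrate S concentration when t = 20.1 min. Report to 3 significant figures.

Accumulation = in − out − consumed: V dC/dt = Q C_in − Q C − k V C.
This is linear with rate a = Q/V + k = 0.14695 min⁻¹.
C_ss = Q C_in/(Q + kV) = 1.3294 mol/L; C(t) = C_ss + (C₀ − C_ss) e^(−a t).
C(20.1) = 1.3294 + (-1.3294)·e^(−0.14695·20.1) = 1.3294 + (-1.3294)·0.052149 = 1.2600 mol/L.

1.26 mol/L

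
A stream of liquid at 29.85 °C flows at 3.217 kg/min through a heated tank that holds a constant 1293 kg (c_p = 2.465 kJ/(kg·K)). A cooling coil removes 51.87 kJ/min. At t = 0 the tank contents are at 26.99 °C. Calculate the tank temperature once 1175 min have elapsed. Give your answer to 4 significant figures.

M c_p dT/dt = ṁ c_p (T_in − T) − Q̇.
τ = M/ṁ = 401.927 min; T_ss = T_in − Q̇/(ṁ c_p) = 29.85 − 51.87/(3.217·2.465) = 23.3089 °C.
This is linear first-order; T(t) = T_ss + (T₀ − T_ss) e^(−t/τ).
T(1175) = 23.3089 + (3.68106)·e^(−1175/401.927) = 23.3089 + (3.68106)·0.0537498 = 23.5068 °C.

23.51 °C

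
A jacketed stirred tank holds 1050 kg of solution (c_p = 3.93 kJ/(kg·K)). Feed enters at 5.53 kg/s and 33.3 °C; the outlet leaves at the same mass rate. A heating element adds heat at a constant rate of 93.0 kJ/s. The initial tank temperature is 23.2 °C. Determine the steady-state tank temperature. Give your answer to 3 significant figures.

37.6 °C

M c_p dT/dt = ṁ c_p (T_in − T) + Q̇.
At steady state dT/dt = 0 ⇒ T_ss = T_in + Q̇/(ṁ c_p) = 33.3 + 93.0/(5.53·3.93) = 37.579 °C.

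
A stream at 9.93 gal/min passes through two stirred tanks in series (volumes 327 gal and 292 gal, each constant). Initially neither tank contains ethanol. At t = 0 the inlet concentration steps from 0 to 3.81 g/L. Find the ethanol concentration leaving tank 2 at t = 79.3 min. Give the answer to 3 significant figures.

Species balance on tank i: dCᵢ/dt = (Cᵢ₋₁ − Cᵢ)/τᵢ with τᵢ = Vᵢ/Q.
τ₁ = 327/9.93 = 32.931 min; τ₂ = 292/9.93 = 29.406 min.
Solving the cascade with C₁(0)=C₂(0)=0 gives C₂(t) = C_in[1 − (τ₁ e^(−t/τ₁) − τ₂ e^(−t/τ₂))/(τ₁ − τ₂)].
At t = 79.3: e^(−t/τ₁) = 0.089986, e^(−t/τ₂) = 0.067425.
C₂ = 3.81·[1 − (32.931·0.089986 − 29.406·0.067425)/(3.5247)] = 3.81·0.72179 = 2.7500 g/L.

2.75 g/L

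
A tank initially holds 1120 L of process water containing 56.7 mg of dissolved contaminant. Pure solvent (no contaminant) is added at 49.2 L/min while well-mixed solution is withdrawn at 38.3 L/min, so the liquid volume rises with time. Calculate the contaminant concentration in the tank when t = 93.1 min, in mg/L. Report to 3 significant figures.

0.00275 mg/L

Total volume: dV/dt = Q_in − Q_out = 10.900 L/min, so V(t) = 1120 + 10.900 t and V(93.1) = 2134.8 L.
Species balance (pure solvent in): dm/dt = −Q_out · m/V(t).
Separate: dm/m = −Q_out dt/V(t) ⇒ ln(m/m₀) = −(Q_out/(Q_in−Q_out)) ln(V/V₀).
m = m₀ (V₀/V)^(Q_out/(Q_in−Q_out)) = 56.7 × (1120/2134.8)^(3.5138) = 5.8782 mg.
C = m/V = 5.8782/2134.8 = 0.0027535 mg/L.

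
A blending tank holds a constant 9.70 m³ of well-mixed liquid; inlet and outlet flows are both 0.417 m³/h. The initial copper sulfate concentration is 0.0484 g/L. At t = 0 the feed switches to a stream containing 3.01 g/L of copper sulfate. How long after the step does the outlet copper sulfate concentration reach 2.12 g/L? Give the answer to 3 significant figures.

28.0 h

Species balance: V dC/dt = Q(C_in − C) ⇒ τ = V/Q = 23.261 h.
C(t) = C_in + (C₀ − C_in) e^(−t/τ). Set C = 2.12 and solve for t:
e^(−t/τ) = (C − C_in)/(C₀ − C_in) = (2.12 − 3.01)/(0.0484 − 3.01) = 0.30051
t = −τ ln(…) = 23.261 × 1.2023 = 27.966 h.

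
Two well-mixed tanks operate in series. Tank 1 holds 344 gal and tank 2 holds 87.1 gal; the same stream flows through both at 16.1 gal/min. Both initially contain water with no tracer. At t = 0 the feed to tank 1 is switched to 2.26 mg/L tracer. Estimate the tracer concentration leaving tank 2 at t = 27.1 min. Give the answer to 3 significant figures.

Each tank obeys Vᵢ dCᵢ/dt = Q(Cᵢ₋₁ − Cᵢ), so τᵢ = Vᵢ/Q.
τ₁ = 344/16.1 = 21.366 min; τ₂ = 87.1/16.1 = 5.4099 min.
Tank 1: C₁ = C_in(1 − e^(−t/τ₁)). Tank 2 (τ₁ ≠ τ₂): C₂ = C_in[1 − (τ₁ e^(−t/τ₁) − τ₂ e^(−t/τ₂))/(τ₁ − τ₂)].
At t = 27.1: e^(−t/τ₁) = 0.28130, e^(−t/τ₂) = 0.0066756.
C₂ = 2.26·[1 − (21.366·0.28130 − 5.4099·0.0066756)/(15.957)] = 2.26·0.62559 = 1.4138 mg/L.

1.41 mg/L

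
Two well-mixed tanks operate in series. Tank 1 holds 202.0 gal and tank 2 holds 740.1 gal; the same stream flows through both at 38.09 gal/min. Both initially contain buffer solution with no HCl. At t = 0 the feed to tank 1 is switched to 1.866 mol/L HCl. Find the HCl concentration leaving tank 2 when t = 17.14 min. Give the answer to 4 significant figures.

0.8314 mol/L

Time constants: τᵢ = Vᵢ/Q for each well-mixed tank.
τ₁ = 202.0/38.09 = 5.30323 min; τ₂ = 740.1/38.09 = 19.4303 min.
Solving the cascade with C₁(0)=C₂(0)=0 gives C₂(t) = C_in[1 − (τ₁ e^(−t/τ₁) − τ₂ e^(−t/τ₂))/(τ₁ − τ₂)].
At t = 17.14: e^(−t/τ₁) = 0.0394787, e^(−t/τ₂) = 0.413901.
C₂ = 1.866·[1 − (5.30323·0.0394787 − 19.4303·0.413901)/(-14.1271)] = 1.866·0.445542 = 0.831382 mol/L.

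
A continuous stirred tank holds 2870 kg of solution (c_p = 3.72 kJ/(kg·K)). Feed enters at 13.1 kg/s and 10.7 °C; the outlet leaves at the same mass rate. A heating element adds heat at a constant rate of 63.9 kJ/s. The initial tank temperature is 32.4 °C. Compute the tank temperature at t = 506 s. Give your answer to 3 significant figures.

First-law balance (no shaft work): M c_p dT/dt = ṁ c_p (T_in − T) + 63.9.
τ = M/ṁ = 219.08 s; T_ss = T_in + Q̇/(ṁ c_p) = 10.7 + 63.9/(13.1·3.72) = 12.011 °C.
Solution: T(t) = T_ss + (T₀ − T_ss) e^(−t/τ).
T(506) = 12.011 + (20.389)·e^(−506/219.08) = 12.011 + (20.389)·0.099299 = 14.036 °C.

14.0 °C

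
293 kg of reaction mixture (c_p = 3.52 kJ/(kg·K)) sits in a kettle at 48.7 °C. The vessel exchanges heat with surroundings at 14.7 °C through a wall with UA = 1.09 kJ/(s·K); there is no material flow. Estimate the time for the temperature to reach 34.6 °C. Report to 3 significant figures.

Energy balance: M c_p dT/dt = −UA(T − T_amb).
τ = M c_p/UA = 946.20 s; T_ss = T_amb = 14.700 °C.
T(t) = T_ss + (T₀ − T_ss)e^(−t/τ); set T = 34.6:
t = −τ ln[(T − T_ss)/(T₀ − T_ss)] = −946.20 · ln(0.58529) = 506.82 s.

507 s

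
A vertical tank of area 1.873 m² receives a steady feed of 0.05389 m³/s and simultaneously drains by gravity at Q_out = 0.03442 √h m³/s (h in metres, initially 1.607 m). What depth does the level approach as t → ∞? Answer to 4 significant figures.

2.451 m

Level balance: A dh/dt = 0.05389 − 0.03442 √h. Setting dh/dt = 0:
Q_in = 0.03442 √h_ss ⇒ √h_ss = 0.05389/0.03442 = 1.56566.
h_ss = 1.56566² = 2.45129 m. (Since h₀ = 1.607 m < h_ss, the level will rise toward this value.)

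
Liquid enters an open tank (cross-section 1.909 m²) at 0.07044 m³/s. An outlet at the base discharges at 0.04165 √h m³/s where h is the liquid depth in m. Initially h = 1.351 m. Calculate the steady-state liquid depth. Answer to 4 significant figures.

2.860 m

Level balance: A dh/dt = 0.07044 − 0.04165 √h. Setting dh/dt = 0:
Q_in = 0.04165 √h_ss ⇒ √h_ss = 0.07044/0.04165 = 1.69124.
h_ss = 1.69124² = 2.86028 m. (Since h₀ = 1.351 m < h_ss, the level will rise toward this value.)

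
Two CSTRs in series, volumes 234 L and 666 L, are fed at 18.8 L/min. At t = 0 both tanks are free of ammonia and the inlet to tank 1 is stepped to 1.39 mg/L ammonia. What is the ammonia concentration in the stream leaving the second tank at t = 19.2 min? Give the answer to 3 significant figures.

Each tank obeys Vᵢ dCᵢ/dt = Q(Cᵢ₋₁ − Cᵢ), so τᵢ = Vᵢ/Q.
τ₁ = 234/18.8 = 12.447 min; τ₂ = 666/18.8 = 35.426 min.
Solving the cascade with C₁(0)=C₂(0)=0 gives C₂(t) = C_in[1 − (τ₁ e^(−t/τ₁) − τ₂ e^(−t/τ₂))/(τ₁ − τ₂)].
At t = 19.2: e^(−t/τ₁) = 0.21383, e^(−t/τ₂) = 0.58159.
C₂ = 1.39·[1 − (12.447·0.21383 − 35.426·0.58159)/(-22.979)] = 1.39·0.21920 = 0.30469 mg/L.

0.305 mg/L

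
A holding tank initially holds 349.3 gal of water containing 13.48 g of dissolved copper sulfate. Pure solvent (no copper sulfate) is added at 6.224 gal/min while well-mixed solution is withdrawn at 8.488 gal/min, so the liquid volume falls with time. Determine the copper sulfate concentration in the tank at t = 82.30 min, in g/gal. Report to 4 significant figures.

0.004746 g/gal

Total volume: dV/dt = Q_in − Q_out = -2.26400 gal/min, so V(t) = 349.3 − 2.26400 t and V(82.30) = 162.973 gal.
No copper sulfate enters, so dm/dt = −Q_out · (m/V).
Separate: dm/m = −Q_out dt/V(t) ⇒ ln(m/m₀) = −(Q_out/(Q_in−Q_out)) ln(V/V₀).
m = m₀ (V₀/V)^(Q_out/(Q_in−Q_out)) = 13.48 × (349.3/162.973)^(-3.74912) = 0.773427 g.
C = m/V = 0.773427/162.973 = 0.00474574 g/gal.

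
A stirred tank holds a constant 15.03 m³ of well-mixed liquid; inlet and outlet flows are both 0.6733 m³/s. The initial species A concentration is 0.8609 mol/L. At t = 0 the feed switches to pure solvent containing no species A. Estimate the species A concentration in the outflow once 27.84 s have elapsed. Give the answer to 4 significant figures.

Accumulation = in − out for the solute gives V dC/dt = Q(C_in − C).
So dC/dt = (C_in − C)/τ with τ = V/Q = 15.03/0.6733 = 22.3229 s.
Solution: C(t) = C_in + (C₀ − C_in) e^(−t/τ).
C(27.84) = 0 + (0.8609 − 0)·e^(−27.84/22.3229) = 0 + (0.860900)·0.287322 = 0.247356 mol/L.

0.2474 mol/L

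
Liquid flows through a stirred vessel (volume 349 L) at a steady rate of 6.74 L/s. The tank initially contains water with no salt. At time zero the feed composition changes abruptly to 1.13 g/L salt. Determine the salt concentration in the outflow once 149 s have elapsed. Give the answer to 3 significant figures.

1.07 g/L

Transient balance on the dissolved component: V dC/dt = Q(C_in − C).
So dC/dt = (C_in − C)/τ with τ = V/Q = 349/6.74 = 51.780 s.
Solution: C(t) = C_in + (C₀ − C_in) e^(−t/τ).
C(149) = 1.13 + (0 − 1.13)·e^(−149/51.780) = 1.13 + (-1.1300)·0.056273 = 1.0664 g/L.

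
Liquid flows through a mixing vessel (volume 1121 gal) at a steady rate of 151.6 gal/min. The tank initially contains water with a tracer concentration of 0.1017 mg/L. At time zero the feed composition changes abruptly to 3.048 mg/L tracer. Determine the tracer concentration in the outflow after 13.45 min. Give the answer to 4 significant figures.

2.570 mg/L

Species balance on the tank: V dC/dt = Q(C_in − C).
So dC/dt = (C_in − C)/τ with τ = V/Q = 1121/151.6 = 7.39446 min.
Integrating: C(t) = C_in + (C₀ − C_in) e^(−t/τ).
C(13.45) = 3.048 + (0.1017 − 3.048)·e^(−13.45/7.39446) = 3.048 + (-2.94630)·0.162199 = 2.57011 mg/L.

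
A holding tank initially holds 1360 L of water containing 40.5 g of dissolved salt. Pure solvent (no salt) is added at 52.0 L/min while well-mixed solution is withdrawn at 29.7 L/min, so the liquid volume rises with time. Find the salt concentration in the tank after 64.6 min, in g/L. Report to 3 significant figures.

0.00553 g/L

Total volume: dV/dt = Q_in − Q_out = 22.300 L/min, so V(t) = 1360 + 22.300 t and V(64.6) = 2800.6 L.
No salt enters, so dm/dt = −Q_out · (m/V).
dm/m = −Q_out dt/(V₀ + 22.300 t); integrating gives ln(m/m₀) = −(Q_out/(Q_in−Q_out)) ln(V/V₀).
m = m₀ (V₀/V)^(Q_out/(Q_in−Q_out)) = 40.5 × (1360/2800.6)^(1.3318) = 15.476 g.
C = m/V = 15.476/2800.6 = 0.0055258 g/L.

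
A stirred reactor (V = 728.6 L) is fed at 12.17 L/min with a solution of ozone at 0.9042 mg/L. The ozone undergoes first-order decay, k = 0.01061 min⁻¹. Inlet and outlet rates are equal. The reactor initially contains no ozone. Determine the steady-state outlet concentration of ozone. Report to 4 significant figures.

0.5530 mg/L

Species balance: V dC/dt = Q C_in − Q C − k V C.
Steady state (dC/dt = 0): C_ss = Q C_in/(Q + kV) = C_in/(1 + kV/Q).
C_ss = 12.17·0.9042/(12.17 + 0.01061·728.6) = 11.0041/19.9004 = 0.552958 mg/L.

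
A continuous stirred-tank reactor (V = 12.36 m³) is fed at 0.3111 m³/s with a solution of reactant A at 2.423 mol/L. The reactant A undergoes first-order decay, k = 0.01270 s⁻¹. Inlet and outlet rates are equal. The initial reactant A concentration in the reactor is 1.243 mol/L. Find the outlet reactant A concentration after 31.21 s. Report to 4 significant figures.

Species balance: V dC/dt = Q C_in − Q C − k V C.
This is linear with rate a = Q/V + k = 0.0378699 s⁻¹.
C_ss = Q C_in/(Q + kV) = 1.61043 mol/L; C(t) = C_ss + (C₀ − C_ss) e^(−a t).
C(31.21) = 1.61043 + (-0.367426)·e^(−0.0378699·31.21) = 1.61043 + (-0.367426)·0.306689 = 1.49774 mol/L.

1.498 mol/L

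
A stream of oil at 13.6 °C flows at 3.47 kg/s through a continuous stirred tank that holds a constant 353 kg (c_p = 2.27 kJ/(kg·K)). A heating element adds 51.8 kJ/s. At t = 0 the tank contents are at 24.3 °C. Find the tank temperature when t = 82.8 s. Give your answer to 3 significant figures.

22.0 °C

Unsteady energy balance on the tank contents: M c_p dT/dt = ṁ c_p (T_in − T) + 51.8.
τ = M/ṁ = 101.73 s; T_ss = T_in + Q̇/(ṁ c_p) = 13.6 + 51.8/(3.47·2.27) = 20.176 °C.
Integrating: T(t) = T_ss + (T₀ − T_ss) e^(−t/τ).
T(82.8) = 20.176 + (4.1238)·e^(−82.8/101.73) = 20.176 + (4.1238)·0.44311 = 22.004 °C.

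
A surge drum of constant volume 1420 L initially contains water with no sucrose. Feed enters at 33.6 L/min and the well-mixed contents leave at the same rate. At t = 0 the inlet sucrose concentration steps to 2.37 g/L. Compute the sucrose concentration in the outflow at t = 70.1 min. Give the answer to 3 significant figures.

Transient balance on the dissolved component: V dC/dt = Q(C_in − C).
So dC/dt = (C_in − C)/τ with τ = V/Q = 1420/33.6 = 42.262 min.
This is linear first-order; C(t) = C_in + (C₀ − C_in) e^(−t/τ).
C(70.1) = 2.37 + (0 − 2.37)·e^(−70.1/42.262) = 2.37 + (-2.3700)·0.19039 = 1.9188 g/L.

1.92 g/L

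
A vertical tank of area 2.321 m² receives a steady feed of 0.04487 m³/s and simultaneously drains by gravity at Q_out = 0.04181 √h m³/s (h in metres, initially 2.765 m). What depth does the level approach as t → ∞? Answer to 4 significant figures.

1.152 m

A dh/dt = Q_in − 0.04181 √h. Steady state requires inflow = outflow:
Q_in = 0.04181 √h_ss ⇒ √h_ss = 0.04487/0.04181 = 1.07319.
h_ss = 1.07319² = 1.15173 m. (Since h₀ = 2.765 m > h_ss, the level will fall toward this value.)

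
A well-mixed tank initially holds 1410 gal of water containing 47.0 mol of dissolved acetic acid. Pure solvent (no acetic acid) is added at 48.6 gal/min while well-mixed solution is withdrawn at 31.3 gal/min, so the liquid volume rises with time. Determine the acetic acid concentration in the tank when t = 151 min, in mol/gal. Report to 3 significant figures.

Total volume: dV/dt = Q_in − Q_out = 17.300 gal/min, so V(t) = 1410 + 17.300 t and V(151) = 4022.3 gal.
Species balance (pure solvent in): dm/dt = −Q_out · m/V(t).
dm/m = −Q_out dt/(V₀ + 17.300 t); integrating gives ln(m/m₀) = −(Q_out/(Q_in−Q_out)) ln(V/V₀).
m = m₀ (V₀/V)^(Q_out/(Q_in−Q_out)) = 47.0 × (1410/4022.3)^(1.8092) = 7.0539 mol.
C = m/V = 7.0539/4022.3 = 0.0017537 mol/gal.

0.00175 mol/gal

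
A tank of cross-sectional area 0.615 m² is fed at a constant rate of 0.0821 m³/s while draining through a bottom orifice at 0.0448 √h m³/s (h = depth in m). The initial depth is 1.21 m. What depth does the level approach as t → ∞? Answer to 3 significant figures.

3.36 m

Level balance: A dh/dt = 0.0821 − 0.0448 √h. Setting dh/dt = 0:
Q_in = 0.0448 √h_ss ⇒ √h_ss = 0.0821/0.0448 = 1.8326.
h_ss = 1.8326² = 3.3584 m. (Since h₀ = 1.21 m < h_ss, the level will rise toward this value.)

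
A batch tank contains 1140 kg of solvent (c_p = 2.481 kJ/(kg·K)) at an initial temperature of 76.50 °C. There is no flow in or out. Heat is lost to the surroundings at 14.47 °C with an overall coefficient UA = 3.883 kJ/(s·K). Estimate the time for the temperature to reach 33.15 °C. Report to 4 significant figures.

874.2 s

M c_p dT/dt = −UA(T − T_amb).
τ = M c_p/UA = 728.390 s; T_ss = T_amb = 14.4700 °C.
T(t) = T_ss + (T₀ − T_ss)e^(−t/τ); set T = 33.15:
t = −τ ln[(T − T_ss)/(T₀ − T_ss)] = −728.390 · ln(0.301145) = 874.188 s.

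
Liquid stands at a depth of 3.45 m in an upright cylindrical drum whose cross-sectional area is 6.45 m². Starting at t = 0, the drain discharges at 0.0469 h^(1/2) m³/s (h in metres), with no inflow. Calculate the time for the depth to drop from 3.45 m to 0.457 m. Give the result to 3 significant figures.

With no inflow, A dh/dt = −0.0469 √h.
Separate and integrate: 2(√h − √h₀) = −(0.0469/A) t.
t = 2A(√h₀ − √h)/0.0469 = 2·6.45·(√3.45 − √0.457)/0.0469
  = 12.900 × (1.8574 − 0.67602) / 0.0469 = 324.95 s.

325 s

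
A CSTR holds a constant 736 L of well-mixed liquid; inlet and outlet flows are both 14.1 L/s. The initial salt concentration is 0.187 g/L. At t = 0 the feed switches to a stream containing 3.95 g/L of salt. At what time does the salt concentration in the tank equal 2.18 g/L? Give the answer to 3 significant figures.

Mass balance on the solute (V constant): V dC/dt = Q(C_in − C), so τ = V/Q = 52.199 s.
C(t) = C_in + (C₀ − C_in) e^(−t/τ). Set C = 2.18 and solve for t:
e^(−t/τ) = (C − C_in)/(C₀ − C_in) = (2.18 − 3.95)/(0.187 − 3.95) = 0.47037
t = −τ ln(…) = 52.199 × 0.75424 = 39.370 s.

39.4 s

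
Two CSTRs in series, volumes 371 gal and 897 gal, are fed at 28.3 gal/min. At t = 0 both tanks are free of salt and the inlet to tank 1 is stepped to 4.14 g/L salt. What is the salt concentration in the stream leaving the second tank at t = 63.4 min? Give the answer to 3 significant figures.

3.21 g/L

Time constants: τᵢ = Vᵢ/Q for each well-mixed tank.
τ₁ = 371/28.3 = 13.110 min; τ₂ = 897/28.3 = 31.696 min.
Solving the cascade with C₁(0)=C₂(0)=0 gives C₂(t) = C_in[1 − (τ₁ e^(−t/τ₁) − τ₂ e^(−t/τ₂))/(τ₁ − τ₂)].
At t = 63.4: e^(−t/τ₁) = 0.0079374, e^(−t/τ₂) = 0.13530.
C₂ = 4.14·[1 − (13.110·0.0079374 − 31.696·0.13530)/(-18.587)] = 4.14·0.77486 = 3.2079 g/L.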